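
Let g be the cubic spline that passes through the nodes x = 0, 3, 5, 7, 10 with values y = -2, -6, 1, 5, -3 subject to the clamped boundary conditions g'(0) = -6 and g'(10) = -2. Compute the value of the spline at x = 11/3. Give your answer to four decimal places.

Write M_i for g''(x_i). With h_i = 3, 2, 2, 3 and divided differences Δ_i = -4/3, 7/2, 2, -8/3, the continuity of g' gives the tridiagonal system
  3·M_0 + 10·M_1 + 2·M_2 = 6(Δ_1 - Δ_0) = 29
  2·M_1 + 8·M_2 + 2·M_3 = 6(Δ_2 - Δ_1) = -9
  2·M_2 + 10·M_3 + 3·M_4 = 6(Δ_3 - Δ_2) = -28
Clamped end conditions give two more equations: 2h_0·M_0 + h_0·M_1 = 6(Δ_0 - g'(0)) = 28 and h_3·M_3 + 2h_3·M_4 = 6(g'(10) - Δ_3) = 4.
Hence M_0 = 3767/1020, M_1 = 331/170, M_2 = -31/40, M_3 = -569/170, M_4 = 2387/1020.
On [3, 5], g(x) = -6 + 1673/680·(x - 3) + 331/340·(x - 3)² - 617/2720·(x - 3)³.
With (x - 3) = 2/3: g(11/3) = -9167/2295.

-3.9943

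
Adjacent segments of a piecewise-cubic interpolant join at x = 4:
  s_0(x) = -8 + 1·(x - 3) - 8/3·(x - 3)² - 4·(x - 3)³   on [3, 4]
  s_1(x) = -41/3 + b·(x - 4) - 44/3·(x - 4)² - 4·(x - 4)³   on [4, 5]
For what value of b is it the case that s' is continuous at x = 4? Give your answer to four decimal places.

s_0'(x) = 1 - 16/3·(x - 3) - 12·(x - 3)², so s_0'(4) = -49/3. On the right, s_1'(4) = b, so b = -49/3.

-16.3333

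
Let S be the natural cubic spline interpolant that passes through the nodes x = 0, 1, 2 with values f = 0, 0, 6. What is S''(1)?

Write σ_i for S''(x_i). With h_i = 1, 1 and divided differences Δ_i = 0, 6, the continuity of S' gives the tridiagonal system
  1·σ_0 + 4·σ_1 + 1·σ_2 = 6(Δ_1 - Δ_0) = 36
Natural end conditions: σ_0 = σ_2 = 0.
Hence σ_0 = 0, σ_1 = 9, σ_2 = 0.

9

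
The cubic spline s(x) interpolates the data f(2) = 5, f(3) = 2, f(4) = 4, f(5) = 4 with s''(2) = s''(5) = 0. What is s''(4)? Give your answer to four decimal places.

-5.2000

With σ_i denoting the second derivative at x_i, h_i = 1, 1, 1, and Δ_i = (y_(i+1) − y_i)/h_i = -3, 2, 0:
  1·σ_0 + 4·σ_1 + 1·σ_2 = 6(Δ_1 - Δ_0) = 30
  1·σ_1 + 4·σ_2 + 1·σ_3 = 6(Δ_2 - Δ_1) = -12
Natural end conditions: σ_0 = σ_3 = 0.
Solving the tridiagonal system: σ_0 = 0, σ_1 = 44/5, σ_2 = -26/5, σ_3 = 0.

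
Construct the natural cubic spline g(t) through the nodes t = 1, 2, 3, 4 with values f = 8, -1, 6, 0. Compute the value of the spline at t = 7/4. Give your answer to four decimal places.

-0.4344

Let m_i = g''(x_i). Step sizes h_i = 1, 1, 1; slopes of the chords Δ_i = (y_(i+1) - y_i)/h_i = -9, 7, -6.
  1·m_0 + 4·m_1 + 1·m_2 = 6(Δ_1 - Δ_0) = 96
  1·m_1 + 4·m_2 + 1·m_3 = 6(Δ_2 - Δ_1) = -78
Natural end conditions: m_0 = m_3 = 0.
Solving the tridiagonal system: m_0 = 0, m_1 = 154/5, m_2 = -136/5, m_3 = 0.
On [1, 2], g(t) = 8 - 212/15·(t - 1) + 0·(t - 1)² + 77/15·(t - 1)³.
With (t - 1) = 3/4: g(7/4) = -139/320.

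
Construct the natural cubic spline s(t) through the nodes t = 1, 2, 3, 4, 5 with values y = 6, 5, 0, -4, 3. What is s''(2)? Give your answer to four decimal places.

Put M_i = s'' at the i-th knot. Here h = (1, 1, 1, 1) and Δ = (-1, -5, -4, 7), so the interior equations h_(i-1)·M_(i-1) + 2(h_(i-1)+h_i)·M_i + h_i·M_(i+1) = 6(Δ_i − Δ_(i-1)) read
  1·M_0 + 4·M_1 + 1·M_2 = 6(Δ_1 - Δ_0) = -24
  1·M_1 + 4·M_2 + 1·M_3 = 6(Δ_2 - Δ_1) = 6
  1·M_2 + 4·M_3 + 1·M_4 = 6(Δ_3 - Δ_2) = 66
Natural end conditions: M_0 = M_4 = 0.
Forward elimination and back-substitution give M_0 = 0, M_1 = -159/28, M_2 = -9/7, M_3 = 471/28, M_4 = 0.

-5.6786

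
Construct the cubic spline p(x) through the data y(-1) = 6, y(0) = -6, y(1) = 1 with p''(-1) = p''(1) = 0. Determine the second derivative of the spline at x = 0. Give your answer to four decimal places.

Put M_i = p'' at the i-th knot. Here h = (1, 1) and Δ = (-12, 7), so the interior equations h_(i-1)·M_(i-1) + 2(h_(i-1)+h_i)·M_i + h_i·M_(i+1) = 6(Δ_i − Δ_(i-1)) read
  1·M_0 + 4·M_1 + 1·M_2 = 6(Δ_1 - Δ_0) = 114
Natural end conditions: M_0 = M_2 = 0.
Solving: M_0 = 0, M_1 = 57/2, M_2 = 0.

28.5000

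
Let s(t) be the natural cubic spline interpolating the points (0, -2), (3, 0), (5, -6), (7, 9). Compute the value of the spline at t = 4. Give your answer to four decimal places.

-4.2237

Put M_i = s'' at the i-th knot. Here h = (3, 2, 2) and Δ = (2/3, -3, 15/2), so the interior equations h_(i-1)·M_(i-1) + 2(h_(i-1)+h_i)·M_i + h_i·M_(i+1) = 6(Δ_i − Δ_(i-1)) read
  3·M_0 + 10·M_1 + 2·M_2 = 6(Δ_1 - Δ_0) = -22
  2·M_1 + 8·M_2 + 2·M_3 = 6(Δ_2 - Δ_1) = 63
Natural end conditions: M_0 = M_3 = 0.
Solving the tridiagonal system: M_0 = 0, M_1 = -151/38, M_2 = 337/38, M_3 = 0.
On [3, 5], s(t) = 0 - 377/114·(t - 3) - 151/76·(t - 3)² + 61/57·(t - 3)³.
With (t - 3) = 1: s(4) = -321/76.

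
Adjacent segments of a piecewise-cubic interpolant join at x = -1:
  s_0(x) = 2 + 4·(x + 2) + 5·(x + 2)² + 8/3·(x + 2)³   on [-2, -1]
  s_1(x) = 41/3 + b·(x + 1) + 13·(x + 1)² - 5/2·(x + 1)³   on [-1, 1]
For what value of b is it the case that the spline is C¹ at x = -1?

22

s_0'(x) = 4 + 10·(x + 2) + 8·(x + 2)², so s_0'(-1) = 22. On the right, s_1'(-1) = b, so b = 22.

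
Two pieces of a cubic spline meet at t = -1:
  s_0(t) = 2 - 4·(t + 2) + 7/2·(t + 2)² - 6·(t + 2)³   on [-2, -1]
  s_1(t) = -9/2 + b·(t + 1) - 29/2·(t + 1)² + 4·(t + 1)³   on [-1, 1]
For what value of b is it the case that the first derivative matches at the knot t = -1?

-15

s_0'(t) = -4 + 7·(t + 2) - 18·(t + 2)², so s_0'(-1) = -15. On the right, s_1'(-1) = b, so b = -15.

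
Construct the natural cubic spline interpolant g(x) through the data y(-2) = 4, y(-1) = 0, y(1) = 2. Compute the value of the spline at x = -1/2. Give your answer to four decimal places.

Write M_i for g''(x_i). With h_i = 1, 2 and divided differences Δ_i = -4, 1, the continuity of g' gives the tridiagonal system
  1·M_0 + 6·M_1 + 2·M_2 = 6(Δ_1 - Δ_0) = 30
Natural end conditions: M_0 = M_2 = 0.
Forward elimination and back-substitution give M_0 = 0, M_1 = 5, M_2 = 0.
On [-1, 1], g(x) = 0 - 7/3·(x + 1) + 5/2·(x + 1)² - 5/12·(x + 1)³.
With (x + 1) = 1/2: g(-1/2) = -19/32.

-0.5938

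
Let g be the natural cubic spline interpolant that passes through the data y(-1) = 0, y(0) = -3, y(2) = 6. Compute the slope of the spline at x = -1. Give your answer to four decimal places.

-4.2500

Put m_i = g'' at the i-th knot. Here h = (1, 2) and Δ = (-3, 9/2), so the interior equations h_(i-1)·m_(i-1) + 2(h_(i-1)+h_i)·m_i + h_i·m_(i+1) = 6(Δ_i − Δ_(i-1)) read
  1·m_0 + 6·m_1 + 2·m_2 = 6(Δ_1 - Δ_0) = 45
Natural end conditions: m_0 = m_2 = 0.
Solving the tridiagonal system: m_0 = 0, m_1 = 15/2, m_2 = 0.
On [-1, 0], g'(x) = b_0 + 2c_0·(x + 1) + 3d_0·(x + 1)² with b_0 = Δ_0 - h_0(2m_0 + m_1)/6 = -17/4, c_0 = m_0/2 = 0, d_0 = (m_1 - m_0)/(6h_0) = 5/4. So g'(-1) = -17/4.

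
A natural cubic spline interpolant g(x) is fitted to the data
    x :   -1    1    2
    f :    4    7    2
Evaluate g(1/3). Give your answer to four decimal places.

7.6049

Write m_i for g''(x_i). With h_i = 2, 1 and divided differences Δ_i = 3/2, -5, the continuity of g' gives the tridiagonal system
  2·m_0 + 6·m_1 + 1·m_2 = 6(Δ_1 - Δ_0) = -39
Natural end conditions: m_0 = m_2 = 0.
Forward elimination and back-substitution give m_0 = 0, m_1 = -13/2, m_2 = 0.
On [-1, 1], g(x) = 4 + 11/3·(x + 1) + 0·(x + 1)² - 13/24·(x + 1)³.
With (x + 1) = 4/3: g(1/3) = 616/81.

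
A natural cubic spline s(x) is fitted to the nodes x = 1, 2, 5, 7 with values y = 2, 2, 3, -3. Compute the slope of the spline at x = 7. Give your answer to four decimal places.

-3.7793

Let m_i = s''(x_i). Step sizes h_i = 1, 3, 2; slopes of the chords Δ_i = (y_(i+1) - y_i)/h_i = 0, 1/3, -3.
  1·m_0 + 8·m_1 + 3·m_2 = 6(Δ_1 - Δ_0) = 2
  3·m_1 + 10·m_2 + 2·m_3 = 6(Δ_2 - Δ_1) = -20
Natural end conditions: m_0 = m_3 = 0.
Forward elimination and back-substitution give m_0 = 0, m_1 = 80/71, m_2 = -166/71, m_3 = 0.
On [5, 7], s'(x) = b_2 + 2c_2·(x - 5) + 3d_2·(x - 5)² with b_2 = Δ_2 - h_2(2m_2 + m_3)/6 = -307/213, c_2 = m_2/2 = -83/71, d_2 = (m_3 - m_2)/(6h_2) = 83/426. So s'(7) = -805/213.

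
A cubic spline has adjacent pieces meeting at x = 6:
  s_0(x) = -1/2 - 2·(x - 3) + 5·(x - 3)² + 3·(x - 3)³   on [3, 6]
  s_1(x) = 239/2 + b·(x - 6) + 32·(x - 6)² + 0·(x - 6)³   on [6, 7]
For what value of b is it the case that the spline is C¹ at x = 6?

s_0'(x) = -2 + 10·(x - 3) + 9·(x - 3)², so s_0'(6) = 109. On the right, s_1'(6) = b, so b = 109.

109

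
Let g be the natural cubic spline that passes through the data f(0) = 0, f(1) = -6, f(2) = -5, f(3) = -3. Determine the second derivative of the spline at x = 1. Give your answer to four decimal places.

Put M_i = g'' at the i-th knot. Here h = (1, 1, 1) and Δ = (-6, 1, 2), so the interior equations h_(i-1)·M_(i-1) + 2(h_(i-1)+h_i)·M_i + h_i·M_(i+1) = 6(Δ_i − Δ_(i-1)) read
  1·M_0 + 4·M_1 + 1·M_2 = 6(Δ_1 - Δ_0) = 42
  1·M_1 + 4·M_2 + 1·M_3 = 6(Δ_2 - Δ_1) = 6
Natural end conditions: M_0 = M_3 = 0.
Forward elimination and back-substitution give M_0 = 0, M_1 = 54/5, M_2 = -6/5, M_3 = 0.

10.8000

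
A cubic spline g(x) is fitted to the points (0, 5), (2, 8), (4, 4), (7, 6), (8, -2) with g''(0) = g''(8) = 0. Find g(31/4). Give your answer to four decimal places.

Write M_i for g''(x_i). With h_i = 2, 2, 3, 1 and divided differences Δ_i = 3/2, -2, 2/3, -8, the continuity of g' gives the tridiagonal system
  2·M_0 + 8·M_1 + 2·M_2 = 6(Δ_1 - Δ_0) = -21
  2·M_1 + 10·M_2 + 3·M_3 = 6(Δ_2 - Δ_1) = 16
  3·M_2 + 8·M_3 + 1·M_4 = 6(Δ_3 - Δ_2) = -52
Natural end conditions: M_0 = M_4 = 0.
Solving the tridiagonal system: M_0 = 0, M_1 = -2059/536, M_2 = 326/67, M_3 = -2231/268, M_4 = 0.
On [7, 8], g(x) = 6 - 4201/804·(x - 7) - 2231/536·(x - 7)² + 2231/1608·(x - 7)³.
With (x - 7) = 3/4: g(31/4) = 11155/34304.

0.3252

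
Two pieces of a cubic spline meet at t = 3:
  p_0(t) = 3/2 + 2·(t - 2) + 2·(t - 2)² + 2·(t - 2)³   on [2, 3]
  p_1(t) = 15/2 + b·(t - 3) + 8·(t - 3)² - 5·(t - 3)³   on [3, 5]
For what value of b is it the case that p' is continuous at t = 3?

12

p_0'(t) = 2 + 4·(t - 2) + 6·(t - 2)², so p_0'(3) = 12. On the right, p_1'(3) = b, so b = 12.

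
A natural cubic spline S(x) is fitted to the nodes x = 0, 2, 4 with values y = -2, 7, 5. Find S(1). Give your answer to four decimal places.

Put σ_i = S'' at the i-th knot. Here h = (2, 2) and Δ = (9/2, -1), so the interior equations h_(i-1)·σ_(i-1) + 2(h_(i-1)+h_i)·σ_i + h_i·σ_(i+1) = 6(Δ_i − Δ_(i-1)) read
  2·σ_0 + 8·σ_1 + 2·σ_2 = 6(Δ_1 - Δ_0) = -33
Natural end conditions: σ_0 = σ_2 = 0.
Forward elimination and back-substitution give σ_0 = 0, σ_1 = -33/8, σ_2 = 0.
On [0, 2], S(x) = -2 + 47/8·x + 0·x² - 11/32·x³.
With x = 1: S(1) = 113/32.

3.5313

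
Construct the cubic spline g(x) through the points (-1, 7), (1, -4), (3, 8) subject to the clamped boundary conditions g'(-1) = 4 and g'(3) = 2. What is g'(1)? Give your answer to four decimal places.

-1.1250

Write m_i for g''(x_i). With h_i = 2, 2 and divided differences Δ_i = -11/2, 6, the continuity of g' gives the tridiagonal system
  2·m_0 + 8·m_1 + 2·m_2 = 6(Δ_1 - Δ_0) = 69
Clamped end conditions give two more equations: 2h_0·m_0 + h_0·m_1 = 6(Δ_0 - g'(-1)) = -57 and h_1·m_1 + 2h_1·m_2 = 6(g'(3) - Δ_1) = -24.
Hence m_0 = -187/8, m_1 = 73/4, m_2 = -121/8.
On [1, 3], g'(x) = b_1 + 2c_1·(x - 1) + 3d_1·(x - 1)² with b_1 = Δ_1 - h_1(2m_1 + m_2)/6 = -9/8, c_1 = m_1/2 = 73/8, d_1 = (m_2 - m_1)/(6h_1) = -89/32. So g'(1) = -9/8.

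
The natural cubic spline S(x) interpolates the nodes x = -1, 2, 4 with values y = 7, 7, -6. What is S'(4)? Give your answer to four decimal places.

-7.8000

With M_i denoting the second derivative at x_i, h_i = 3, 2, and Δ_i = (y_(i+1) − y_i)/h_i = 0, -13/2:
  3·M_0 + 10·M_1 + 2·M_2 = 6(Δ_1 - Δ_0) = -39
Natural end conditions: M_0 = M_2 = 0.
Hence M_0 = 0, M_1 = -39/10, M_2 = 0.
On [2, 4], S'(x) = b_1 + 2c_1·(x - 2) + 3d_1·(x - 2)² with b_1 = Δ_1 - h_1(2M_1 + M_2)/6 = -39/10, c_1 = M_1/2 = -39/20, d_1 = (M_2 - M_1)/(6h_1) = 13/40. So S'(4) = -39/5.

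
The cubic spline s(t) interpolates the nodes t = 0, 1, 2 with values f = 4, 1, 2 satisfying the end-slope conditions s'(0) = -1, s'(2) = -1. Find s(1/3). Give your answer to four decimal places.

Let M_i = s''(x_i). Step sizes h_i = 1, 1; slopes of the chords Δ_i = (y_(i+1) - y_i)/h_i = -3, 1.
  1·M_0 + 4·M_1 + 1·M_2 = 6(Δ_1 - Δ_0) = 24
Clamped end conditions give two more equations: 2h_0·M_0 + h_0·M_1 = 6(Δ_0 - s'(0)) = -12 and h_1·M_1 + 2h_1·M_2 = 6(s'(2) - Δ_1) = -12.
Solving: M_0 = -12, M_1 = 12, M_2 = -12.
On [0, 1], s(t) = 4 - 1·t - 6·t² + 4·t³.
With t = 1/3: s(1/3) = 85/27.

3.1481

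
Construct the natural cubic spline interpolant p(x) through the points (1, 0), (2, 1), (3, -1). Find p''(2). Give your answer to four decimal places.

-4.5000

Let M_i = p''(x_i). Step sizes h_i = 1, 1; slopes of the chords Δ_i = (y_(i+1) - y_i)/h_i = 1, -2.
  1·M_0 + 4·M_1 + 1·M_2 = 6(Δ_1 - Δ_0) = -18
Natural end conditions: M_0 = M_2 = 0.
Hence M_0 = 0, M_1 = -9/2, M_2 = 0.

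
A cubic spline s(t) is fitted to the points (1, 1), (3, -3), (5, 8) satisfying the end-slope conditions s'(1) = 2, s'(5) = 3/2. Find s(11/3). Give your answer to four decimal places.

With σ_i denoting the second derivative at x_i, h_i = 2, 2, and Δ_i = (y_(i+1) − y_i)/h_i = -2, 11/2:
  2·σ_0 + 8·σ_1 + 2·σ_2 = 6(Δ_1 - Δ_0) = 45
Clamped end conditions give two more equations: 2h_0·σ_0 + h_0·σ_1 = 6(Δ_0 - s'(1)) = -24 and h_1·σ_1 + 2h_1·σ_2 = 6(s'(5) - Δ_1) = -24.
Solving: σ_0 = -47/4, σ_1 = 23/2, σ_2 = -47/4.
On [3, 5], s(t) = -3 + 7/4·(t - 3) + 23/4·(t - 3)² - 31/16·(t - 3)³.
With (t - 3) = 2/3: s(11/3) = 4/27.

0.1481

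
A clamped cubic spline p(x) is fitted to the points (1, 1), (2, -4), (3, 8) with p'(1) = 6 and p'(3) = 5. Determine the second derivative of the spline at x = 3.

Write σ_i for p''(x_i). With h_i = 1, 1 and divided differences Δ_i = -5, 12, the continuity of p' gives the tridiagonal system
  1·σ_0 + 4·σ_1 + 1·σ_2 = 6(Δ_1 - Δ_0) = 102
Clamped end conditions give two more equations: 2h_0·σ_0 + h_0·σ_1 = 6(Δ_0 - p'(1)) = -66 and h_1·σ_1 + 2h_1·σ_2 = 6(p'(3) - Δ_1) = -42.
Hence σ_0 = -59, σ_1 = 52, σ_2 = -47.

-47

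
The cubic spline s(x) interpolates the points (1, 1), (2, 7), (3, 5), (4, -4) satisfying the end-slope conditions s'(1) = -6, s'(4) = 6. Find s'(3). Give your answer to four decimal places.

-11.6000

Put m_i = s'' at the i-th knot. Here h = (1, 1, 1) and Δ = (6, -2, -9), so the interior equations h_(i-1)·m_(i-1) + 2(h_(i-1)+h_i)·m_i + h_i·m_(i+1) = 6(Δ_i − Δ_(i-1)) read
  1·m_0 + 4·m_1 + 1·m_2 = 6(Δ_1 - Δ_0) = -48
  1·m_1 + 4·m_2 + 1·m_3 = 6(Δ_2 - Δ_1) = -42
Clamped end conditions give two more equations: 2h_0·m_0 + h_0·m_1 = 6(Δ_0 - s'(1)) = 72 and h_2·m_2 + 2h_2·m_3 = 6(s'(4) - Δ_2) = 90.
Solving the tridiagonal system: m_0 = 226/5, m_1 = -92/5, m_2 = -98/5, m_3 = 274/5.
On [3, 4], s'(x) = b_2 + 2c_2·(x - 3) + 3d_2·(x - 3)² with b_2 = Δ_2 - h_2(2m_2 + m_3)/6 = -58/5, c_2 = m_2/2 = -49/5, d_2 = (m_3 - m_2)/(6h_2) = 62/5. So s'(3) = -58/5.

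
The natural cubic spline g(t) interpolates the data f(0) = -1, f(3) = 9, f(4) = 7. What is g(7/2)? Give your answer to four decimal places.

Let M_i = g''(x_i). Step sizes h_i = 3, 1; slopes of the chords Δ_i = (y_(i+1) - y_i)/h_i = 10/3, -2.
  3·M_0 + 8·M_1 + 1·M_2 = 6(Δ_1 - Δ_0) = -32
Natural end conditions: M_0 = M_2 = 0.
Solving: M_0 = 0, M_1 = -4, M_2 = 0.
On [3, 4], g(t) = 9 - 2/3·(t - 3) - 2·(t - 3)² + 2/3·(t - 3)³.
With (t - 3) = 1/2: g(7/2) = 33/4.

8.2500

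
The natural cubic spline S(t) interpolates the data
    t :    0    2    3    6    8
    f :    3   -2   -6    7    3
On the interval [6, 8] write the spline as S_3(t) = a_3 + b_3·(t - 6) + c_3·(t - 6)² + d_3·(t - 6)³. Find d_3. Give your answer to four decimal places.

Let M_i = S''(x_i). Step sizes h_i = 2, 1, 3, 2; slopes of the chords Δ_i = (y_(i+1) - y_i)/h_i = -5/2, -4, 13/3, -2.
  2·M_0 + 6·M_1 + 1·M_2 = 6(Δ_1 - Δ_0) = -9
  1·M_1 + 8·M_2 + 3·M_3 = 6(Δ_2 - Δ_1) = 50
  3·M_2 + 10·M_3 + 2·M_4 = 6(Δ_3 - Δ_2) = -38
Natural end conditions: M_0 = M_4 = 0.
Hence M_0 = 0, M_1 = -1253/416, M_2 = 1887/208, M_3 = -2713/416, M_4 = 0.
On [6, 8], with S_3(t) = a_3 + b_3·(t - 6) + c_3·(t - 6)² + d_3·(t - 6)³: c_3 = M_3/2 = -2713/832, d_3 = (M_4 - M_3)/(6h_3) = 2713/4992, b_3 = Δ_3 - h_3(2M_3 + M_4)/6 = 1465/624.

0.5435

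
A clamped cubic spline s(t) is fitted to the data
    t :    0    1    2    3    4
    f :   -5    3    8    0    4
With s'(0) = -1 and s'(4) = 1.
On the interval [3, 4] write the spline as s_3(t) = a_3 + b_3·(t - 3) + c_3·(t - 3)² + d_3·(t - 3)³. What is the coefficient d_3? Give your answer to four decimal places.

Let σ_i = s''(x_i). Step sizes h_i = 1, 1, 1, 1; slopes of the chords Δ_i = (y_(i+1) - y_i)/h_i = 8, 5, -8, 4.
  1·σ_0 + 4·σ_1 + 1·σ_2 = 6(Δ_1 - Δ_0) = -18
  1·σ_1 + 4·σ_2 + 1·σ_3 = 6(Δ_2 - Δ_1) = -78
  1·σ_2 + 4·σ_3 + 1·σ_4 = 6(Δ_3 - Δ_2) = 72
Clamped end conditions give two more equations: 2h_0·σ_0 + h_0·σ_1 = 6(Δ_0 - s'(0)) = 54 and h_3·σ_3 + 2h_3·σ_4 = 6(s'(4) - Δ_3) = -18.
Hence σ_0 = 119/4, σ_1 = -11/2, σ_2 = -103/4, σ_3 = 61/2, σ_4 = -97/4.
On [3, 4], with s_3(t) = a_3 + b_3·(t - 3) + c_3·(t - 3)² + d_3·(t - 3)³: c_3 = σ_3/2 = 61/4, d_3 = (σ_4 - σ_3)/(6h_3) = -73/8, b_3 = Δ_3 - h_3(2σ_3 + σ_4)/6 = -17/8.

-9.1250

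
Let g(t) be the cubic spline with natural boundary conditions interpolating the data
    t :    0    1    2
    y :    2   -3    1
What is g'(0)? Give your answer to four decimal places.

Write M_i for g''(x_i). With h_i = 1, 1 and divided differences Δ_i = -5, 4, the continuity of g' gives the tridiagonal system
  1·M_0 + 4·M_1 + 1·M_2 = 6(Δ_1 - Δ_0) = 54
Natural end conditions: M_0 = M_2 = 0.
Hence M_0 = 0, M_1 = 27/2, M_2 = 0.
On [0, 1], g'(t) = b_0 + 2c_0·t + 3d_0·t² with b_0 = Δ_0 - h_0(2M_0 + M_1)/6 = -29/4, c_0 = M_0/2 = 0, d_0 = (M_1 - M_0)/(6h_0) = 9/4. So g'(0) = -29/4.

-7.2500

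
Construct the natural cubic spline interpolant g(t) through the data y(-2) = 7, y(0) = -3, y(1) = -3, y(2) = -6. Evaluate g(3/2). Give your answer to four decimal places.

Write σ_i for g''(x_i). With h_i = 2, 1, 1 and divided differences Δ_i = -5, 0, -3, the continuity of g' gives the tridiagonal system
  2·σ_0 + 6·σ_1 + 1·σ_2 = 6(Δ_1 - Δ_0) = 30
  1·σ_1 + 4·σ_2 + 1·σ_3 = 6(Δ_2 - Δ_1) = -18
Natural end conditions: σ_0 = σ_3 = 0.
Solving: σ_0 = 0, σ_1 = 6, σ_2 = -6, σ_3 = 0.
On [1, 2], g(t) = -3 - 1·(t - 1) - 3·(t - 1)² + 1·(t - 1)³.
With (t - 1) = 1/2: g(3/2) = -33/8.

-4.1250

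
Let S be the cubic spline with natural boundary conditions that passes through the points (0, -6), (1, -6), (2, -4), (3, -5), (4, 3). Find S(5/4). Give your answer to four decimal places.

-5.4138

Let σ_i = S''(x_i). Step sizes h_i = 1, 1, 1, 1; slopes of the chords Δ_i = (y_(i+1) - y_i)/h_i = 0, 2, -1, 8.
  1·σ_0 + 4·σ_1 + 1·σ_2 = 6(Δ_1 - Δ_0) = 12
  1·σ_1 + 4·σ_2 + 1·σ_3 = 6(Δ_2 - Δ_1) = -18
  1·σ_2 + 4·σ_3 + 1·σ_4 = 6(Δ_3 - Δ_2) = 54
Natural end conditions: σ_0 = σ_4 = 0.
Solving: σ_0 = 0, σ_1 = 153/28, σ_2 = -69/7, σ_3 = 447/28, σ_4 = 0.
On [1, 2], S(x) = -6 + 51/28·(x - 1) + 153/56·(x - 1)² - 143/56·(x - 1)³.
With (x - 1) = 1/4: S(5/4) = -19403/3584.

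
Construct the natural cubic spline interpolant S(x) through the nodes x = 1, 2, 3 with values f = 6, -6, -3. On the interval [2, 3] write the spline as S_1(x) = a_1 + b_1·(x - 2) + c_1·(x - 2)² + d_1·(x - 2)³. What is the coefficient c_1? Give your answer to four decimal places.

Write σ_i for S''(x_i). With h_i = 1, 1 and divided differences Δ_i = -12, 3, the continuity of S' gives the tridiagonal system
  1·σ_0 + 4·σ_1 + 1·σ_2 = 6(Δ_1 - Δ_0) = 90
Natural end conditions: σ_0 = σ_2 = 0.
Hence σ_0 = 0, σ_1 = 45/2, σ_2 = 0.
On [2, 3], with S_1(x) = a_1 + b_1·(x - 2) + c_1·(x - 2)² + d_1·(x - 2)³: c_1 = σ_1/2 = 45/4, d_1 = (σ_2 - σ_1)/(6h_1) = -15/4, b_1 = Δ_1 - h_1(2σ_1 + σ_2)/6 = -9/2.

11.2500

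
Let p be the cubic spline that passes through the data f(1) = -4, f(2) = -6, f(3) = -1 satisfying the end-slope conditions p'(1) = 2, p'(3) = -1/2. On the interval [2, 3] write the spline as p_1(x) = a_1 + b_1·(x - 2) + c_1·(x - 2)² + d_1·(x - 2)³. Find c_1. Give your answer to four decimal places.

11.7500

Let σ_i = p''(x_i). Step sizes h_i = 1, 1; slopes of the chords Δ_i = (y_(i+1) - y_i)/h_i = -2, 5.
  1·σ_0 + 4·σ_1 + 1·σ_2 = 6(Δ_1 - Δ_0) = 42
Clamped end conditions give two more equations: 2h_0·σ_0 + h_0·σ_1 = 6(Δ_0 - p'(1)) = -24 and h_1·σ_1 + 2h_1·σ_2 = 6(p'(3) - Δ_1) = -33.
Solving: σ_0 = -95/4, σ_1 = 47/2, σ_2 = -113/4.
On [2, 3], with p_1(x) = a_1 + b_1·(x - 2) + c_1·(x - 2)² + d_1·(x - 2)³: c_1 = σ_1/2 = 47/4, d_1 = (σ_2 - σ_1)/(6h_1) = -69/8, b_1 = Δ_1 - h_1(2σ_1 + σ_2)/6 = 15/8.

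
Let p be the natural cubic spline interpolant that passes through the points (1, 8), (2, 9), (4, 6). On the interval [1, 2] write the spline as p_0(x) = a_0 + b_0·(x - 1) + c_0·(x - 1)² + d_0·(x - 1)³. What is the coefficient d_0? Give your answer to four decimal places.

-0.4167

With M_i denoting the second derivative at x_i, h_i = 1, 2, and Δ_i = (y_(i+1) − y_i)/h_i = 1, -3/2:
  1·M_0 + 6·M_1 + 2·M_2 = 6(Δ_1 - Δ_0) = -15
Natural end conditions: M_0 = M_2 = 0.
Forward elimination and back-substitution give M_0 = 0, M_1 = -5/2, M_2 = 0.
On [1, 2], with p_0(x) = a_0 + b_0·(x - 1) + c_0·(x - 1)² + d_0·(x - 1)³: c_0 = M_0/2 = 0, d_0 = (M_1 - M_0)/(6h_0) = -5/12, b_0 = Δ_0 - h_0(2M_0 + M_1)/6 = 17/12.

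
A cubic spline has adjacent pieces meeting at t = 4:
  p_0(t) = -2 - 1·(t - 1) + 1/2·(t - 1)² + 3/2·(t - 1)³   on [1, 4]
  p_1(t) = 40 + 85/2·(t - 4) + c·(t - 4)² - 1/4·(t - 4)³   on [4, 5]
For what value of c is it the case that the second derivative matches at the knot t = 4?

p_0''(t) = 1 + 9·(t - 1), so p_0''(4) = 28. On the right, p_1''(4) = 2c, so c = 14.

14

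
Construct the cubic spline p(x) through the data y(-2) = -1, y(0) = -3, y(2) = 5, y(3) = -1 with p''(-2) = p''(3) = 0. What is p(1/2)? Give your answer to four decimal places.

Write M_i for p''(x_i). With h_i = 2, 2, 1 and divided differences Δ_i = -1, 4, -6, the continuity of p' gives the tridiagonal system
  2·M_0 + 8·M_1 + 2·M_2 = 6(Δ_1 - Δ_0) = 30
  2·M_1 + 6·M_2 + 1·M_3 = 6(Δ_2 - Δ_1) = -60
Natural end conditions: M_0 = M_3 = 0.
Solving the tridiagonal system: M_0 = 0, M_1 = 75/11, M_2 = -135/11, M_3 = 0.
On [0, 2], p(x) = -3 + 39/11·x + 75/22·x² - 35/22·x³.
With x = 1/2: p(1/2) = -101/176.

-0.5739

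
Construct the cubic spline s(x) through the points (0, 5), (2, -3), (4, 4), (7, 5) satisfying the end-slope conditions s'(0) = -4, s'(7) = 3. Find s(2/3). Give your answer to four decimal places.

1.7508

Let σ_i = s''(x_i). Step sizes h_i = 2, 2, 3; slopes of the chords Δ_i = (y_(i+1) - y_i)/h_i = -4, 7/2, 1/3.
  2·σ_0 + 8·σ_1 + 2·σ_2 = 6(Δ_1 - Δ_0) = 45
  2·σ_1 + 10·σ_2 + 3·σ_3 = 6(Δ_2 - Δ_1) = -19
Clamped end conditions give two more equations: 2h_0·σ_0 + h_0·σ_1 = 6(Δ_0 - s'(0)) = 0 and h_2·σ_2 + 2h_2·σ_3 = 6(s'(7) - Δ_2) = 16.
Hence σ_0 = -291/74, σ_1 = 291/37, σ_2 = -186/37, σ_3 = 575/111.
On [0, 2], s(x) = 5 - 4·x - 291/148·x² + 291/296·x³.
With x = 2/3: s(2/3) = 583/333.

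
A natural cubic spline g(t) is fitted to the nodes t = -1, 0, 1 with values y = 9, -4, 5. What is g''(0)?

Write m_i for g''(x_i). With h_i = 1, 1 and divided differences Δ_i = -13, 9, the continuity of g' gives the tridiagonal system
  1·m_0 + 4·m_1 + 1·m_2 = 6(Δ_1 - Δ_0) = 132
Natural end conditions: m_0 = m_2 = 0.
Solving the tridiagonal system: m_0 = 0, m_1 = 33, m_2 = 0.

33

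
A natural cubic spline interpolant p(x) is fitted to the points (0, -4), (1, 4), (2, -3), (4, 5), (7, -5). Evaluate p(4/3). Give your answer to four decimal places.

With m_i denoting the second derivative at x_i, h_i = 1, 1, 2, 3, and Δ_i = (y_(i+1) − y_i)/h_i = 8, -7, 4, -10/3:
  1·m_0 + 4·m_1 + 1·m_2 = 6(Δ_1 - Δ_0) = -90
  1·m_1 + 6·m_2 + 2·m_3 = 6(Δ_2 - Δ_1) = 66
  2·m_2 + 10·m_3 + 3·m_4 = 6(Δ_3 - Δ_2) = -44
Natural end conditions: m_0 = m_4 = 0.
Solving: m_0 = 0, m_1 = -2894/107, m_2 = 1946/107, m_3 = -860/107, m_4 = 0.
On [1, 2], p(x) = 4 - 326/321·(x - 1) - 1447/107·(x - 1)² + 2420/321·(x - 1)³.
With (x - 1) = 1/3: p(4/3) = 21131/8667.

2.4381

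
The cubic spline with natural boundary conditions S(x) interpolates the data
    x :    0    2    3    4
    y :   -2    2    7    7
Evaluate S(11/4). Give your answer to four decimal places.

6.0476

With M_i denoting the second derivative at x_i, h_i = 2, 1, 1, and Δ_i = (y_(i+1) − y_i)/h_i = 2, 5, 0:
  2·M_0 + 6·M_1 + 1·M_2 = 6(Δ_1 - Δ_0) = 18
  1·M_1 + 4·M_2 + 1·M_3 = 6(Δ_2 - Δ_1) = -30
Natural end conditions: M_0 = M_3 = 0.
Solving the tridiagonal system: M_0 = 0, M_1 = 102/23, M_2 = -198/23, M_3 = 0.
On [2, 3], S(x) = 2 + 114/23·(x - 2) + 51/23·(x - 2)² - 50/23·(x - 2)³.
With (x - 2) = 3/4: S(11/4) = 4451/736.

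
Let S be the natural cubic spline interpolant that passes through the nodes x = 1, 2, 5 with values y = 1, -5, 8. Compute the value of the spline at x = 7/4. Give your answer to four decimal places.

-3.9238

With m_i denoting the second derivative at x_i, h_i = 1, 3, and Δ_i = (y_(i+1) − y_i)/h_i = -6, 13/3:
  1·m_0 + 8·m_1 + 3·m_2 = 6(Δ_1 - Δ_0) = 62
Natural end conditions: m_0 = m_2 = 0.
Hence m_0 = 0, m_1 = 31/4, m_2 = 0.
On [1, 2], S(x) = 1 - 175/24·(x - 1) + 0·(x - 1)² + 31/24·(x - 1)³.
With (x - 1) = 3/4: S(7/4) = -2009/512.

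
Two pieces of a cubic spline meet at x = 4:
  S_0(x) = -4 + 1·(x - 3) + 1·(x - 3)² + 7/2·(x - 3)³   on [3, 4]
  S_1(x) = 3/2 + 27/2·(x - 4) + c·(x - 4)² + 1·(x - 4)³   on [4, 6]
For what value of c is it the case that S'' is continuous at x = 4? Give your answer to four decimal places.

S_0''(x) = 2 + 21·(x - 3), so S_0''(4) = 23. On the right, S_1''(4) = 2c, so c = 23/2.

11.5000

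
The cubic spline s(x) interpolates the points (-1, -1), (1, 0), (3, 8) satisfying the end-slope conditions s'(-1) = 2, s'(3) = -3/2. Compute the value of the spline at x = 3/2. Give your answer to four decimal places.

With σ_i denoting the second derivative at x_i, h_i = 2, 2, and Δ_i = (y_(i+1) − y_i)/h_i = 1/2, 4:
  2·σ_0 + 8·σ_1 + 2·σ_2 = 6(Δ_1 - Δ_0) = 21
Clamped end conditions give two more equations: 2h_0·σ_0 + h_0·σ_1 = 6(Δ_0 - s'(-1)) = -9 and h_1·σ_1 + 2h_1·σ_2 = 6(s'(3) - Δ_1) = -33.
Solving: σ_0 = -23/4, σ_1 = 7, σ_2 = -47/4.
On [1, 3], s(x) = 0 + 13/4·(x - 1) + 7/2·(x - 1)² - 25/16·(x - 1)³.
With (x - 1) = 1/2: s(3/2) = 295/128.

2.3047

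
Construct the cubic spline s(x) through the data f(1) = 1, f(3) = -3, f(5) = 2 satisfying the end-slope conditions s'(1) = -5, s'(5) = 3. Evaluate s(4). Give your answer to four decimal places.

Write m_i for s''(x_i). With h_i = 2, 2 and divided differences Δ_i = -2, 5/2, the continuity of s' gives the tridiagonal system
  2·m_0 + 8·m_1 + 2·m_2 = 6(Δ_1 - Δ_0) = 27
Clamped end conditions give two more equations: 2h_0·m_0 + h_0·m_1 = 6(Δ_0 - s'(1)) = 18 and h_1·m_1 + 2h_1·m_2 = 6(s'(5) - Δ_1) = 3.
Forward elimination and back-substitution give m_0 = 25/8, m_1 = 11/4, m_2 = -5/8.
On [3, 5], s(x) = -3 + 7/8·(x - 3) + 11/8·(x - 3)² - 9/32·(x - 3)³.
With (x - 3) = 1: s(4) = -33/32.

-1.0313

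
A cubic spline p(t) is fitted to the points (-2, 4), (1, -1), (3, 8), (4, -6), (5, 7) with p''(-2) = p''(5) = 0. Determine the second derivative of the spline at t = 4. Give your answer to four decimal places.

Write σ_i for p''(x_i). With h_i = 3, 2, 1, 1 and divided differences Δ_i = -5/3, 9/2, -14, 13, the continuity of p' gives the tridiagonal system
  3·σ_0 + 10·σ_1 + 2·σ_2 = 6(Δ_1 - Δ_0) = 37
  2·σ_1 + 6·σ_2 + 1·σ_3 = 6(Δ_2 - Δ_1) = -111
  1·σ_2 + 4·σ_3 + 1·σ_4 = 6(Δ_3 - Δ_2) = 162
Natural end conditions: σ_0 = σ_4 = 0.
Forward elimination and back-substitution give σ_0 = 0, σ_1 = 2063/214, σ_2 = -3178/107, σ_3 = 5128/107, σ_4 = 0.

47.9252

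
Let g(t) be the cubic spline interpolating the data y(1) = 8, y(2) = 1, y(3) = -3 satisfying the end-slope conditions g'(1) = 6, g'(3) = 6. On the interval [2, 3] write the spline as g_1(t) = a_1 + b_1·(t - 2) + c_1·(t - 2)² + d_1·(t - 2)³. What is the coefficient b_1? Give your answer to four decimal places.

-11.2500

Put m_i = g'' at the i-th knot. Here h = (1, 1) and Δ = (-7, -4), so the interior equations h_(i-1)·m_(i-1) + 2(h_(i-1)+h_i)·m_i + h_i·m_(i+1) = 6(Δ_i − Δ_(i-1)) read
  1·m_0 + 4·m_1 + 1·m_2 = 6(Δ_1 - Δ_0) = 18
Clamped end conditions give two more equations: 2h_0·m_0 + h_0·m_1 = 6(Δ_0 - g'(1)) = -78 and h_1·m_1 + 2h_1·m_2 = 6(g'(3) - Δ_1) = 60.
Solving the tridiagonal system: m_0 = -87/2, m_1 = 9, m_2 = 51/2.
On [2, 3], with g_1(t) = a_1 + b_1·(t - 2) + c_1·(t - 2)² + d_1·(t - 2)³: c_1 = m_1/2 = 9/2, d_1 = (m_2 - m_1)/(6h_1) = 11/4, b_1 = Δ_1 - h_1(2m_1 + m_2)/6 = -45/4.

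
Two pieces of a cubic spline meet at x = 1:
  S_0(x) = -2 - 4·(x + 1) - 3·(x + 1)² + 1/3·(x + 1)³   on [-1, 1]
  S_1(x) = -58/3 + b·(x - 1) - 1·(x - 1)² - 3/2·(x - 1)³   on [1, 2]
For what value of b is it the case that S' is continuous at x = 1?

S_0'(x) = -4 - 6·(x + 1) + 1·(x + 1)², so S_0'(1) = -12. On the right, S_1'(1) = b, so b = -12.

-12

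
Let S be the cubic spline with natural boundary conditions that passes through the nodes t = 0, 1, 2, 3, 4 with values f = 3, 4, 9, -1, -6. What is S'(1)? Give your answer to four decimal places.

With m_i denoting the second derivative at x_i, h_i = 1, 1, 1, 1, and Δ_i = (y_(i+1) − y_i)/h_i = 1, 5, -10, -5:
  1·m_0 + 4·m_1 + 1·m_2 = 6(Δ_1 - Δ_0) = 24
  1·m_1 + 4·m_2 + 1·m_3 = 6(Δ_2 - Δ_1) = -90
  1·m_2 + 4·m_3 + 1·m_4 = 6(Δ_3 - Δ_2) = 30
Natural end conditions: m_0 = m_4 = 0.
Forward elimination and back-substitution give m_0 = 0, m_1 = 375/28, m_2 = -207/7, m_3 = 417/28, m_4 = 0.
On [1, 2], S'(t) = b_1 + 2c_1·(t - 1) + 3d_1·(t - 1)² with b_1 = Δ_1 - h_1(2m_1 + m_2)/6 = 153/28, c_1 = m_1/2 = 375/56, d_1 = (m_2 - m_1)/(6h_1) = -401/56. So S'(1) = 153/28.

5.4643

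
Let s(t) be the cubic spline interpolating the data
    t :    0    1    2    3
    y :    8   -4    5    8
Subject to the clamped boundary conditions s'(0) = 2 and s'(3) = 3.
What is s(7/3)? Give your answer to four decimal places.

6.9679

Let M_i = s''(x_i). Step sizes h_i = 1, 1, 1; slopes of the chords Δ_i = (y_(i+1) - y_i)/h_i = -12, 9, 3.
  1·M_0 + 4·M_1 + 1·M_2 = 6(Δ_1 - Δ_0) = 126
  1·M_1 + 4·M_2 + 1·M_3 = 6(Δ_2 - Δ_1) = -36
Clamped end conditions give two more equations: 2h_0·M_0 + h_0·M_1 = 6(Δ_0 - s'(0)) = -84 and h_2·M_2 + 2h_2·M_3 = 6(s'(3) - Δ_2) = 0.
Hence M_0 = -1046/15, M_1 = 832/15, M_2 = -392/15, M_3 = 196/15.
On [2, 3], s(t) = 5 + 143/15·(t - 2) - 196/15·(t - 2)² + 98/15·(t - 2)³.
With (t - 2) = 1/3: s(7/3) = 2822/405.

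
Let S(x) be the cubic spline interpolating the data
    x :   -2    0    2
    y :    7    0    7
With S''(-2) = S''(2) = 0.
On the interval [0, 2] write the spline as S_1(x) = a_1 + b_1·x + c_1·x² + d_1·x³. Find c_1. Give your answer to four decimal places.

2.6250

With m_i denoting the second derivative at x_i, h_i = 2, 2, and Δ_i = (y_(i+1) − y_i)/h_i = -7/2, 7/2:
  2·m_0 + 8·m_1 + 2·m_2 = 6(Δ_1 - Δ_0) = 42
Natural end conditions: m_0 = m_2 = 0.
Hence m_0 = 0, m_1 = 21/4, m_2 = 0.
On [0, 2], with S_1(x) = a_1 + b_1·x + c_1·x² + d_1·x³: c_1 = m_1/2 = 21/8, d_1 = (m_2 - m_1)/(6h_1) = -7/16, b_1 = Δ_1 - h_1(2m_1 + m_2)/6 = 0.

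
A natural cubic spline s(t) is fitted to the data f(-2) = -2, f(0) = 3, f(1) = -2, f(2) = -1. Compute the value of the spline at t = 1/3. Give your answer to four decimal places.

1.3527

Write σ_i for s''(x_i). With h_i = 2, 1, 1 and divided differences Δ_i = 5/2, -5, 1, the continuity of s' gives the tridiagonal system
  2·σ_0 + 6·σ_1 + 1·σ_2 = 6(Δ_1 - Δ_0) = -45
  1·σ_1 + 4·σ_2 + 1·σ_3 = 6(Δ_2 - Δ_1) = 36
Natural end conditions: σ_0 = σ_3 = 0.
Solving: σ_0 = 0, σ_1 = -216/23, σ_2 = 261/23, σ_3 = 0.
On [0, 1], s(t) = 3 - 173/46·t - 108/23·t² + 159/46·t³.
With t = 1/3: s(1/3) = 280/207.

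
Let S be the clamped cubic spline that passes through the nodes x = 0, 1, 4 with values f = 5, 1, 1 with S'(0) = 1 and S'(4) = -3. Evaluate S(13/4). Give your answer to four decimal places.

1.6328

Let M_i = S''(x_i). Step sizes h_i = 1, 3; slopes of the chords Δ_i = (y_(i+1) - y_i)/h_i = -4, 0.
  1·M_0 + 8·M_1 + 3·M_2 = 6(Δ_1 - Δ_0) = 24
Clamped end conditions give two more equations: 2h_0·M_0 + h_0·M_1 = 6(Δ_0 - S'(0)) = -30 and h_1·M_1 + 2h_1·M_2 = 6(S'(4) - Δ_1) = -18.
Forward elimination and back-substitution give M_0 = -19, M_1 = 8, M_2 = -7.
On [1, 4], S(x) = 1 - 9/2·(x - 1) + 4·(x - 1)² - 5/6·(x - 1)³.
With (x - 1) = 9/4: S(13/4) = 209/128.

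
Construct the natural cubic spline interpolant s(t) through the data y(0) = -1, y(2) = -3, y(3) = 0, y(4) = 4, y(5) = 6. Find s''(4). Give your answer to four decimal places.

-3.3488

Let M_i = s''(x_i). Step sizes h_i = 2, 1, 1, 1; slopes of the chords Δ_i = (y_(i+1) - y_i)/h_i = -1, 3, 4, 2.
  2·M_0 + 6·M_1 + 1·M_2 = 6(Δ_1 - Δ_0) = 24
  1·M_1 + 4·M_2 + 1·M_3 = 6(Δ_2 - Δ_1) = 6
  1·M_2 + 4·M_3 + 1·M_4 = 6(Δ_3 - Δ_2) = -12
Natural end conditions: M_0 = M_4 = 0.
Solving the tridiagonal system: M_0 = 0, M_1 = 162/43, M_2 = 60/43, M_3 = -144/43, M_4 = 0.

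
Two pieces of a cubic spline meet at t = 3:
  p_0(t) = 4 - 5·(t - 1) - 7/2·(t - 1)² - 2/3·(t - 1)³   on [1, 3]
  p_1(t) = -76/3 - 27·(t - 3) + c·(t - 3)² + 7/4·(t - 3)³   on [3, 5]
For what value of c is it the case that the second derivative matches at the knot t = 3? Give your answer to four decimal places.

p_0''(t) = -7 - 4·(t - 1), so p_0''(3) = -15. On the right, p_1''(3) = 2c, so c = -15/2.

-7.5000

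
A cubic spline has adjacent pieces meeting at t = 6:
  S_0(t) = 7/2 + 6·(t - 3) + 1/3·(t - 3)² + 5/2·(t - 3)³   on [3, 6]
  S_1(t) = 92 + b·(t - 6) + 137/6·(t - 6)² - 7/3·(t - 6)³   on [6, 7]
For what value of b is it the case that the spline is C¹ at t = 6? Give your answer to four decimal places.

75.5000

S_0'(t) = 6 + 2/3·(t - 3) + 15/2·(t - 3)², so S_0'(6) = 151/2. On the right, S_1'(6) = b, so b = 151/2.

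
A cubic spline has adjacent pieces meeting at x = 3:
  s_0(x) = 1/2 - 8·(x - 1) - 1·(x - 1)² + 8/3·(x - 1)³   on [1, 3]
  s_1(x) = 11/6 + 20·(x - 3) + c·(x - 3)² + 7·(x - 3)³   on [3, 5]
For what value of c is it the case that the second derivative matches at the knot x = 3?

s_0''(x) = -2 + 16·(x - 1), so s_0''(3) = 30. On the right, s_1''(3) = 2c, so c = 15.

15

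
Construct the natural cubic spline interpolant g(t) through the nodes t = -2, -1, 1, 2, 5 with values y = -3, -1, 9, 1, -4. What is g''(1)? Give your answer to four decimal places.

-17.0400

Let σ_i = g''(x_i). Step sizes h_i = 1, 2, 1, 3; slopes of the chords Δ_i = (y_(i+1) - y_i)/h_i = 2, 5, -8, -5/3.
  1·σ_0 + 6·σ_1 + 2·σ_2 = 6(Δ_1 - Δ_0) = 18
  2·σ_1 + 6·σ_2 + 1·σ_3 = 6(Δ_2 - Δ_1) = -78
  1·σ_2 + 8·σ_3 + 3·σ_4 = 6(Δ_3 - Δ_2) = 38
Natural end conditions: σ_0 = σ_4 = 0.
Solving the tridiagonal system: σ_0 = 0, σ_1 = 217/25, σ_2 = -426/25, σ_3 = 172/25, σ_4 = 0.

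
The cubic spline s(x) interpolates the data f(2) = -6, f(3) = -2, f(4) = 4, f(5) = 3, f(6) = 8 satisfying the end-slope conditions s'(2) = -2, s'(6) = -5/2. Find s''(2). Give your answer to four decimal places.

Put M_i = s'' at the i-th knot. Here h = (1, 1, 1, 1) and Δ = (4, 6, -1, 5), so the interior equations h_(i-1)·M_(i-1) + 2(h_(i-1)+h_i)·M_i + h_i·M_(i+1) = 6(Δ_i − Δ_(i-1)) read
  1·M_0 + 4·M_1 + 1·M_2 = 6(Δ_1 - Δ_0) = 12
  1·M_1 + 4·M_2 + 1·M_3 = 6(Δ_2 - Δ_1) = -42
  1·M_2 + 4·M_3 + 1·M_4 = 6(Δ_3 - Δ_2) = 36
Clamped end conditions give two more equations: 2h_0·M_0 + h_0·M_1 = 6(Δ_0 - s'(2)) = 36 and h_3·M_3 + 2h_3·M_4 = 6(s'(6) - Δ_3) = -45.
Solving the tridiagonal system: M_0 = 923/56, M_1 = 85/28, M_2 = -133/8, M_3 = 601/28, M_4 = -1861/56.

16.4821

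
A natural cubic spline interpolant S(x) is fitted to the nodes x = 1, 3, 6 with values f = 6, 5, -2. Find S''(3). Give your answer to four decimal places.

Let σ_i = S''(x_i). Step sizes h_i = 2, 3; slopes of the chords Δ_i = (y_(i+1) - y_i)/h_i = -1/2, -7/3.
  2·σ_0 + 10·σ_1 + 3·σ_2 = 6(Δ_1 - Δ_0) = -11
Natural end conditions: σ_0 = σ_2 = 0.
Solving: σ_0 = 0, σ_1 = -11/10, σ_2 = 0.

-1.1000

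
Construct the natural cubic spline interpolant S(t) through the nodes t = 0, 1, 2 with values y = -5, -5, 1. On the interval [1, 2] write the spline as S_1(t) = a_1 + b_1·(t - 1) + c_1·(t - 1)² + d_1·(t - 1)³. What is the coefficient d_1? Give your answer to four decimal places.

-1.5000

Let m_i = S''(x_i). Step sizes h_i = 1, 1; slopes of the chords Δ_i = (y_(i+1) - y_i)/h_i = 0, 6.
  1·m_0 + 4·m_1 + 1·m_2 = 6(Δ_1 - Δ_0) = 36
Natural end conditions: m_0 = m_2 = 0.
Hence m_0 = 0, m_1 = 9, m_2 = 0.
On [1, 2], with S_1(t) = a_1 + b_1·(t - 1) + c_1·(t - 1)² + d_1·(t - 1)³: c_1 = m_1/2 = 9/2, d_1 = (m_2 - m_1)/(6h_1) = -3/2, b_1 = Δ_1 - h_1(2m_1 + m_2)/6 = 3.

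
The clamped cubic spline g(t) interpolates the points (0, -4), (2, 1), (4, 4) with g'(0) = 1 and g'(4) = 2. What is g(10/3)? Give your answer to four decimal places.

Let M_i = g''(x_i). Step sizes h_i = 2, 2; slopes of the chords Δ_i = (y_(i+1) - y_i)/h_i = 5/2, 3/2.
  2·M_0 + 8·M_1 + 2·M_2 = 6(Δ_1 - Δ_0) = -6
Clamped end conditions give two more equations: 2h_0·M_0 + h_0·M_1 = 6(Δ_0 - g'(0)) = 9 and h_1·M_1 + 2h_1·M_2 = 6(g'(4) - Δ_1) = 3.
Solving: M_0 = 13/4, M_1 = -2, M_2 = 7/4.
On [2, 4], g(t) = 1 + 9/4·(t - 2) - 1·(t - 2)² + 5/16·(t - 2)³.
With (t - 2) = 4/3: g(10/3) = 80/27.

2.9630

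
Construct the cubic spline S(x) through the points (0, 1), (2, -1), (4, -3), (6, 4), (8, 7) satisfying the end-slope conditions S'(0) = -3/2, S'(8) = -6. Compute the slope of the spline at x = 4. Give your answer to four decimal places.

Let M_i = S''(x_i). Step sizes h_i = 2, 2, 2, 2; slopes of the chords Δ_i = (y_(i+1) - y_i)/h_i = -1, -1, 7/2, 3/2.
  2·M_0 + 8·M_1 + 2·M_2 = 6(Δ_1 - Δ_0) = 0
  2·M_1 + 8·M_2 + 2·M_3 = 6(Δ_2 - Δ_1) = 27
  2·M_2 + 8·M_3 + 2·M_4 = 6(Δ_3 - Δ_2) = -12
Clamped end conditions give two more equations: 2h_0·M_0 + h_0·M_1 = 6(Δ_0 - S'(0)) = 3 and h_3·M_3 + 2h_3·M_4 = 6(S'(8) - Δ_3) = -45.
Solving the tridiagonal system: M_0 = 153/112, M_1 = -69/56, M_2 = 57/16, M_3 = 27/56, M_4 = -1287/112.
On [4, 6], S'(x) = b_2 + 2c_2·(x - 4) + 3d_2·(x - 4)² with b_2 = Δ_2 - h_2(2M_2 + M_3)/6 = 27/28, c_2 = M_2/2 = 57/32, d_2 = (M_3 - M_2)/(6h_2) = -115/448. So S'(4) = 27/28.

0.9643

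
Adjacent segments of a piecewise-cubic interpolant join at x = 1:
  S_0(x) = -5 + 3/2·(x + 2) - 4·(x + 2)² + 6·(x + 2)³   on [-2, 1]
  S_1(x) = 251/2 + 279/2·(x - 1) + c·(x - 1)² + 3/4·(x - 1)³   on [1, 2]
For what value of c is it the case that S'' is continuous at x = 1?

S_0''(x) = -8 + 36·(x + 2), so S_0''(1) = 100. On the right, S_1''(1) = 2c, so c = 50.

50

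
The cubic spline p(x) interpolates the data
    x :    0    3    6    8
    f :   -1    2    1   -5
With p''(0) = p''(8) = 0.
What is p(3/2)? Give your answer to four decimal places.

0.6622

Put M_i = p'' at the i-th knot. Here h = (3, 3, 2) and Δ = (1, -1/3, -3), so the interior equations h_(i-1)·M_(i-1) + 2(h_(i-1)+h_i)·M_i + h_i·M_(i+1) = 6(Δ_i − Δ_(i-1)) read
  3·M_0 + 12·M_1 + 3·M_2 = 6(Δ_1 - Δ_0) = -8
  3·M_1 + 10·M_2 + 2·M_3 = 6(Δ_2 - Δ_1) = -16
Natural end conditions: M_0 = M_3 = 0.
Solving the tridiagonal system: M_0 = 0, M_1 = -32/111, M_2 = -56/37, M_3 = 0.
On [0, 3], p(x) = -1 + 127/111·x + 0·x² - 16/999·x³.
With x = 3/2: p(3/2) = 49/74.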